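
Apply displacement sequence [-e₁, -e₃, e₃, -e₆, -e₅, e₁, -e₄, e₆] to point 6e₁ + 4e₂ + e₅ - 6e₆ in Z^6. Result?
(6, 4, 0, -1, 0, -6)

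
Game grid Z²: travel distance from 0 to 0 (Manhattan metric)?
0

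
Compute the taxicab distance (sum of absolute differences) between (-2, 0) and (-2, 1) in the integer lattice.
1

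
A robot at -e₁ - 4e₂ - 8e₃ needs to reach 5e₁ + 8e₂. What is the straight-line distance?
15.6205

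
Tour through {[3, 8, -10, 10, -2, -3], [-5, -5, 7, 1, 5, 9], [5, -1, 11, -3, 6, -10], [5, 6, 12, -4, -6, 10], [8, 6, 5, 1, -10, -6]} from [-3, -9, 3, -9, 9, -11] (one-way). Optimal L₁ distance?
196
(one optimal route: (-3, -9, 3, -9, 9, -11) → (5, -1, 11, -3, 6, -10) → (-5, -5, 7, 1, 5, 9) → (5, 6, 12, -4, -6, 10) → (8, 6, 5, 1, -10, -6) → (3, 8, -10, 10, -2, -3))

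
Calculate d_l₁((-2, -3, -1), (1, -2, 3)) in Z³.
8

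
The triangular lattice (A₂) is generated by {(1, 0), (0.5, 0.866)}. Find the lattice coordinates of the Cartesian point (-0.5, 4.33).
-3b₁ + 5b₂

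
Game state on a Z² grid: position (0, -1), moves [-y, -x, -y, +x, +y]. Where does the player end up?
(0, -2)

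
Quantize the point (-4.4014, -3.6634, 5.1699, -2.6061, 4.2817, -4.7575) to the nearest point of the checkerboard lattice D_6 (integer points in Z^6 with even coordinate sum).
(-5, -4, 5, -3, 4, -5)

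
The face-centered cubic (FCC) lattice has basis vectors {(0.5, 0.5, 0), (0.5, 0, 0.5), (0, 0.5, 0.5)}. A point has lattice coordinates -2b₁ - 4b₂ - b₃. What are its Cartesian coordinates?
(-3, -1.5, -2.5)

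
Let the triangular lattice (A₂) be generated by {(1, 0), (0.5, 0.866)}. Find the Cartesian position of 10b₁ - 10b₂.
(5, -8.66)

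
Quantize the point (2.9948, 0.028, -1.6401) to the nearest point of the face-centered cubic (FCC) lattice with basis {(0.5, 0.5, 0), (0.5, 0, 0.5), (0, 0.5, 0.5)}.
(3, 0, -2)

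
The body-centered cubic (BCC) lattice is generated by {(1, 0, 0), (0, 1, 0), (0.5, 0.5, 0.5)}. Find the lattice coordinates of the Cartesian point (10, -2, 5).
5b₁ - 7b₂ + 10b₃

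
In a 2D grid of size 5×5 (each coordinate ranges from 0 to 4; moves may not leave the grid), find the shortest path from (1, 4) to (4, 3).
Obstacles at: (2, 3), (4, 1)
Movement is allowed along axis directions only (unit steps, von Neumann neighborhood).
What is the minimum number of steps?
4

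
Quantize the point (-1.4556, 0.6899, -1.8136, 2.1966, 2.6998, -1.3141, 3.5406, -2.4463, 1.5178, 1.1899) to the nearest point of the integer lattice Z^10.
(-1, 1, -2, 2, 3, -1, 4, -2, 2, 1)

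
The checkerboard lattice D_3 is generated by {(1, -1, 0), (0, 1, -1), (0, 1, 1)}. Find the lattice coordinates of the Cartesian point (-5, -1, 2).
-5b₁ - 4b₂ - 2b₃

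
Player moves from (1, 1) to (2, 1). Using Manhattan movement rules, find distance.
1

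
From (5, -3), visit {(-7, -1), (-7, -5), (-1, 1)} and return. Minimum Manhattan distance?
36
(one optimal route: (5, -3) → (-7, -5) → (-7, -1) → (-1, 1) → (5, -3))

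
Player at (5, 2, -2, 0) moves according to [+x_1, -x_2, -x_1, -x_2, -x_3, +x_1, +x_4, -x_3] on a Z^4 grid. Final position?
(6, 0, -4, 1)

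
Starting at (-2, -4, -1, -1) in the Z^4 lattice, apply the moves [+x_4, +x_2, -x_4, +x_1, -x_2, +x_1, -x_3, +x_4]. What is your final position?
(0, -4, -2, 0)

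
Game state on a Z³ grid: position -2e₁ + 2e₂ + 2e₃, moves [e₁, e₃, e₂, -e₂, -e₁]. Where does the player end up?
(-2, 2, 3)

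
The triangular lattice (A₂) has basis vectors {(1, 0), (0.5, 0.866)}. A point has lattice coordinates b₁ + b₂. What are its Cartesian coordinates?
(1.5, 0.866)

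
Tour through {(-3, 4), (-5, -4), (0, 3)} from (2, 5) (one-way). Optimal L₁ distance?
18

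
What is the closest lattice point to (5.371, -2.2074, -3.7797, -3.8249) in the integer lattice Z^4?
(5, -2, -4, -4)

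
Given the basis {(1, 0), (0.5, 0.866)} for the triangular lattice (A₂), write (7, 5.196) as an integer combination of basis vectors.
4b₁ + 6b₂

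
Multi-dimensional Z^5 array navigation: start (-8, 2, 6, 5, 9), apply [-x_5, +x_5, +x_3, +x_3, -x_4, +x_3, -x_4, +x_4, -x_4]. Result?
(-8, 2, 9, 3, 9)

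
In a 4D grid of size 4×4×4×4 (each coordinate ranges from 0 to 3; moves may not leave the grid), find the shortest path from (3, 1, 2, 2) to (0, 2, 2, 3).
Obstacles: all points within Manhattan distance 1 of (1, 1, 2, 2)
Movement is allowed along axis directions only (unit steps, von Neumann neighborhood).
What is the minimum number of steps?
5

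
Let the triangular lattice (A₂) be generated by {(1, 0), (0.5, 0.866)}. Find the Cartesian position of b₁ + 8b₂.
(5, 6.928)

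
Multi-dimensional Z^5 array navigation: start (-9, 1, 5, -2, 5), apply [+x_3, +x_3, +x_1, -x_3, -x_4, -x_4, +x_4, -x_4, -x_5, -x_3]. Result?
(-8, 1, 5, -4, 4)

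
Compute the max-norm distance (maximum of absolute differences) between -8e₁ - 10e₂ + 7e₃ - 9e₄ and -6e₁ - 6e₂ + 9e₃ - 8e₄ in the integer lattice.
4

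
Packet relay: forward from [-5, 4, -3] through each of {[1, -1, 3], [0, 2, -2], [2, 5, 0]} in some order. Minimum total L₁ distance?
25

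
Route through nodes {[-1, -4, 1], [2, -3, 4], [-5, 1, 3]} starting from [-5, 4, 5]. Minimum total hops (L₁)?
23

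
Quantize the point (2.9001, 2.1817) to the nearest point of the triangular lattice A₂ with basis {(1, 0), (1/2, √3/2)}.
(3, 1.732)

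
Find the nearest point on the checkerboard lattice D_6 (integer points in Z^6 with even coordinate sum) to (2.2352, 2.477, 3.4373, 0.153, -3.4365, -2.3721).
(2, 2, 3, 0, -3, -2)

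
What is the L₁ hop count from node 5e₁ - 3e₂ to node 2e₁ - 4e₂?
4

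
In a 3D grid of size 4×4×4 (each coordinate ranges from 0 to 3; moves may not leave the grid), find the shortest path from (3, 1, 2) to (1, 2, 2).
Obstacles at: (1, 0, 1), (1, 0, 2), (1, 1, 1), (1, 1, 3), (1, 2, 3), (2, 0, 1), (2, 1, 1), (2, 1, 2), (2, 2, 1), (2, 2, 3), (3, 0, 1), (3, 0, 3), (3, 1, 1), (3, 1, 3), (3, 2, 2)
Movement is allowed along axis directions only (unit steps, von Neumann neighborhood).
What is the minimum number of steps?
9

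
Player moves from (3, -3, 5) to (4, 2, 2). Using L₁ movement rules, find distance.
9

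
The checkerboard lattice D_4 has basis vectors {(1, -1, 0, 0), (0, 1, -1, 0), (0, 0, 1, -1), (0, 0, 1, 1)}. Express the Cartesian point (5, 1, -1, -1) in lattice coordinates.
5b₁ + 6b₂ + 3b₃ + 2b₄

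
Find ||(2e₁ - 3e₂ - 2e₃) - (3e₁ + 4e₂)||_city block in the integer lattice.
10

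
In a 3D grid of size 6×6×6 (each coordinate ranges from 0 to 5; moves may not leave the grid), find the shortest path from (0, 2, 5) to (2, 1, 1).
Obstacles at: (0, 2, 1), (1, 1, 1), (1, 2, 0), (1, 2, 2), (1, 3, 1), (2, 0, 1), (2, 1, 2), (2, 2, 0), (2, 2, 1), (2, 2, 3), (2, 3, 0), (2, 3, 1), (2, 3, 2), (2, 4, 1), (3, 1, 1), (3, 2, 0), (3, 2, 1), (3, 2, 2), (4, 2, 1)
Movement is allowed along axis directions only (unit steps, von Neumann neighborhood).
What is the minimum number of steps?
9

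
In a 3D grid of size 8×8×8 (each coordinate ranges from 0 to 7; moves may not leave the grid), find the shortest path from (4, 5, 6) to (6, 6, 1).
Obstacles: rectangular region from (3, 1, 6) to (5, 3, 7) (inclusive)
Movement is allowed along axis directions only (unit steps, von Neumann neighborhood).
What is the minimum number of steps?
8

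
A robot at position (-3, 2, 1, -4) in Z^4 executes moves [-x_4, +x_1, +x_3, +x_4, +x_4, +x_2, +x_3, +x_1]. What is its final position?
(-1, 3, 3, -3)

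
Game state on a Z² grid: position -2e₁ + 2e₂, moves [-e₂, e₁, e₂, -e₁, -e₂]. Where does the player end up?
(-2, 1)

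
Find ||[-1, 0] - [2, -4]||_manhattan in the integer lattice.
7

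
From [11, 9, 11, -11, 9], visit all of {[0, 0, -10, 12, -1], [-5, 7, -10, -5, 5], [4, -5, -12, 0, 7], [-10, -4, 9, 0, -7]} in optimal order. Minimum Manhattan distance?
161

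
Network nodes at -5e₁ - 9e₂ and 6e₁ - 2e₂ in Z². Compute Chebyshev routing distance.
11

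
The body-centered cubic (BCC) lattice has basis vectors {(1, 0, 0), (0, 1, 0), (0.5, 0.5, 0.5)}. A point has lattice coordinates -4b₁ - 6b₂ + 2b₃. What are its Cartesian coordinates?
(-3, -5, 1)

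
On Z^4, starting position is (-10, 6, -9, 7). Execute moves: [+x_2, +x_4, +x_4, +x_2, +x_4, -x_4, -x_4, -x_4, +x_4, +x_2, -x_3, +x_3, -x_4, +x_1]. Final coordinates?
(-9, 9, -9, 7)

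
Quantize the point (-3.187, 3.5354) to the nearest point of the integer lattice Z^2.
(-3, 4)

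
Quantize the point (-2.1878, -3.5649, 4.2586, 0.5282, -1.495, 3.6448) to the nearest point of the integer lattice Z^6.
(-2, -4, 4, 1, -1, 4)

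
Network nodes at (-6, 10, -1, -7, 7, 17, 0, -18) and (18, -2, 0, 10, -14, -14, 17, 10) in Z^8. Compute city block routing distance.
151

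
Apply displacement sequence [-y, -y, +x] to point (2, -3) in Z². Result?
(3, -5)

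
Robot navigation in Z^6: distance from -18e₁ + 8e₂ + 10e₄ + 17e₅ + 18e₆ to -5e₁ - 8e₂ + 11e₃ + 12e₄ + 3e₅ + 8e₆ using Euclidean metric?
29.0861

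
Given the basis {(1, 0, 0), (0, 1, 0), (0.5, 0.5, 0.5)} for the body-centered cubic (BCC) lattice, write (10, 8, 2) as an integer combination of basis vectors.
8b₁ + 6b₂ + 4b₃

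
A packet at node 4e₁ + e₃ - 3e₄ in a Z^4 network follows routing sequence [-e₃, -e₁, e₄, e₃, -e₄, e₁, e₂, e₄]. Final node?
(4, 1, 1, -2)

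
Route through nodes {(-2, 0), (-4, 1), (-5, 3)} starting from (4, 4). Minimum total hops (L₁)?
16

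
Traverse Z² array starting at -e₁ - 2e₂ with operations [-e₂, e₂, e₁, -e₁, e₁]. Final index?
(0, -2)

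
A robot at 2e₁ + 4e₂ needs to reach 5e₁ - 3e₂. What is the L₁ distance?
10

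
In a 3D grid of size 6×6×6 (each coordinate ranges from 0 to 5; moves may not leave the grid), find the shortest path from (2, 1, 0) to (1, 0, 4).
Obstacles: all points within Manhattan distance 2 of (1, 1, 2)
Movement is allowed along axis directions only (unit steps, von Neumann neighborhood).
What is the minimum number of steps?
8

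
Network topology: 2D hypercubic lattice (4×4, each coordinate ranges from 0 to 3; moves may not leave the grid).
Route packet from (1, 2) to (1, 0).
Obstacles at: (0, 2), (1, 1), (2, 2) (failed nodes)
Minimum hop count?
8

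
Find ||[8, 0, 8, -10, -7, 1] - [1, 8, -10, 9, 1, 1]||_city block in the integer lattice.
60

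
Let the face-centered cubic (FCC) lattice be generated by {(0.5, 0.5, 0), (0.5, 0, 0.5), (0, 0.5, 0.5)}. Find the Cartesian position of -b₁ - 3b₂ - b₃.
(-2, -1, -2)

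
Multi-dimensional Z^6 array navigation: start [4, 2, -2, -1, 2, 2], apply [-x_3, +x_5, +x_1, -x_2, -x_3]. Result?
(5, 1, -4, -1, 3, 2)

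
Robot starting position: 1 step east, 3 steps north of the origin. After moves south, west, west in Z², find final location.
(-1, 2)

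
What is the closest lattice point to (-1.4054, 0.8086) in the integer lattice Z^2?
(-1, 1)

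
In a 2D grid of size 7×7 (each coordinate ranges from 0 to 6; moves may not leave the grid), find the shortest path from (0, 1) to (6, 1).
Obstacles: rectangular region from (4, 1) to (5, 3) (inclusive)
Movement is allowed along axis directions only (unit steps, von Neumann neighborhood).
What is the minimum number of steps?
8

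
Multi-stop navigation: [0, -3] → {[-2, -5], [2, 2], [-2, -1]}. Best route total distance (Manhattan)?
15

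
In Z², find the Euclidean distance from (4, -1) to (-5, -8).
11.4018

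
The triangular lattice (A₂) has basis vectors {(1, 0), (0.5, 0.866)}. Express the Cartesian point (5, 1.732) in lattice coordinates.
4b₁ + 2b₂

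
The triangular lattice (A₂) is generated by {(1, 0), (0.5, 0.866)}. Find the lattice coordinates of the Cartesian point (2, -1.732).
3b₁ - 2b₂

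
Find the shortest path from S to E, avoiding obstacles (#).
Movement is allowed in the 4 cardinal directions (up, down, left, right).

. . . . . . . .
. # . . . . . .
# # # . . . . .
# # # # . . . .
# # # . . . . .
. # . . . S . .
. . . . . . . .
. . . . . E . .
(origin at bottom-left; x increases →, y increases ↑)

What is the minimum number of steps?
2
(one shortest path: (5, 2) → (5, 1) → (5, 0))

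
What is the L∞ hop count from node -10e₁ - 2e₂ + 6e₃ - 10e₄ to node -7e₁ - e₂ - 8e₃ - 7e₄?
14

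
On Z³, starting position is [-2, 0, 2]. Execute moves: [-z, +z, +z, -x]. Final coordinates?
(-3, 0, 3)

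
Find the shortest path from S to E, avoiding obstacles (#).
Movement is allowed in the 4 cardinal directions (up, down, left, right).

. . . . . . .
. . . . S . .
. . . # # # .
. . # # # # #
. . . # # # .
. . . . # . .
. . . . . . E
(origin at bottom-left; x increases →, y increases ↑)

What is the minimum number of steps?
13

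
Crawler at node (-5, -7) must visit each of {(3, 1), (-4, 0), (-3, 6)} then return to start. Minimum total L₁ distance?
42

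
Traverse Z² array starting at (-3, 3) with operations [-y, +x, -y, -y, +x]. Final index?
(-1, 0)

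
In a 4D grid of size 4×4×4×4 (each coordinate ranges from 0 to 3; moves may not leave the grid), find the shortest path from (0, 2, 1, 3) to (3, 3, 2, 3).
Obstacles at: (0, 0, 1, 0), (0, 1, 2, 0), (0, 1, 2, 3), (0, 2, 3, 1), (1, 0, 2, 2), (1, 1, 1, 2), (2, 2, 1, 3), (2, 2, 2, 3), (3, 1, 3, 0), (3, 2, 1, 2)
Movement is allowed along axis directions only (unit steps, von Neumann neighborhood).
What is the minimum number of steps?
5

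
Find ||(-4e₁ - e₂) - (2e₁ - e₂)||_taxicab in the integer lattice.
6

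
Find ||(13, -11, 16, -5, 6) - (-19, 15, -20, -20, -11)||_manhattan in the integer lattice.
126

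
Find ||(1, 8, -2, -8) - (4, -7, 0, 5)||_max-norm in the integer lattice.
15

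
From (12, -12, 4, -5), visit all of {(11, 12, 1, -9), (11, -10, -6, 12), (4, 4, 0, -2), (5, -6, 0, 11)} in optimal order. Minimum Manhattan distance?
94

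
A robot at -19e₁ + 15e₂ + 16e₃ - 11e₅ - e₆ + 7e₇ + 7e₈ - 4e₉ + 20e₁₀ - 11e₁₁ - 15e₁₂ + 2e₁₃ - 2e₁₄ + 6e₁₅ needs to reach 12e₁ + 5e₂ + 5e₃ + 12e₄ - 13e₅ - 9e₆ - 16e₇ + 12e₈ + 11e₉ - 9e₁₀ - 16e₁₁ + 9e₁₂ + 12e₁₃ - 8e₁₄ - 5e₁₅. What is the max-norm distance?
31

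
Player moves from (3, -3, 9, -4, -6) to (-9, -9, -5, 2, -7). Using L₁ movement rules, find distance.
39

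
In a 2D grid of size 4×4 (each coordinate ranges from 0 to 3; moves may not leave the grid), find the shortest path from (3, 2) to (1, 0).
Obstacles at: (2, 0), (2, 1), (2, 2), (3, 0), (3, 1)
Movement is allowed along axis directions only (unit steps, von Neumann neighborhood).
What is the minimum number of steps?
6
(one shortest path: (3, 2) → (3, 3) → (2, 3) → (1, 3) → (1, 2) → (1, 1) → (1, 0))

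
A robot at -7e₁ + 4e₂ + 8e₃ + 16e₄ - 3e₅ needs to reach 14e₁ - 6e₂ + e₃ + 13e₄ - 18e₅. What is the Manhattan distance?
56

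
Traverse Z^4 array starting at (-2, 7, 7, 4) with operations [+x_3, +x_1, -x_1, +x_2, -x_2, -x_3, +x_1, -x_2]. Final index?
(-1, 6, 7, 4)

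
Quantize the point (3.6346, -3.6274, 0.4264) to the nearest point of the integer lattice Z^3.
(4, -4, 0)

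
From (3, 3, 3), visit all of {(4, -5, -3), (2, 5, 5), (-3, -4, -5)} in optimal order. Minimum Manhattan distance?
35
(one optimal route: (3, 3, 3) → (2, 5, 5) → (4, -5, -3) → (-3, -4, -5))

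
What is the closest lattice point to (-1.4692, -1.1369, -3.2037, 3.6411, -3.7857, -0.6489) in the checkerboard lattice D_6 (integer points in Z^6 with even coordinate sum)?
(-1, -1, -3, 4, -4, -1)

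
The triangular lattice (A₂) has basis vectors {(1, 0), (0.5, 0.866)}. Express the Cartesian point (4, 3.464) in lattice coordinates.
2b₁ + 4b₂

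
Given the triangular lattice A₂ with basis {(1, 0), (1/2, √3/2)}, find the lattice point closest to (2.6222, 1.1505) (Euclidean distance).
(2.5, 0.866)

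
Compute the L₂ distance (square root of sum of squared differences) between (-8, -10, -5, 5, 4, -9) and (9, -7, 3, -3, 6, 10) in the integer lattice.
28.1247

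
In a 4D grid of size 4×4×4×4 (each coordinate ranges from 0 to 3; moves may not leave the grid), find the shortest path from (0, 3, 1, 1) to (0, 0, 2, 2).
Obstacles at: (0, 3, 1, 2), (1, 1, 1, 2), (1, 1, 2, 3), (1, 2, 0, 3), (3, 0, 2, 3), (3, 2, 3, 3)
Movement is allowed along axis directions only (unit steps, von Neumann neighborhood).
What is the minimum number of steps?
5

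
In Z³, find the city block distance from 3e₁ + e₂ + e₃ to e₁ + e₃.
3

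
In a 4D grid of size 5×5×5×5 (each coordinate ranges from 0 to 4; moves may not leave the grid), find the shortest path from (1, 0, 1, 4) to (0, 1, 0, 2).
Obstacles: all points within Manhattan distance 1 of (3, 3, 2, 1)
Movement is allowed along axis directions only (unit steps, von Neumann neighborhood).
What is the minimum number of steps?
5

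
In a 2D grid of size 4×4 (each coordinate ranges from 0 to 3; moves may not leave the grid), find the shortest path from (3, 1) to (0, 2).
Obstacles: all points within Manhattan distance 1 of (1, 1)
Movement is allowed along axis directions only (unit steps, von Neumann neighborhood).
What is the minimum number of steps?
6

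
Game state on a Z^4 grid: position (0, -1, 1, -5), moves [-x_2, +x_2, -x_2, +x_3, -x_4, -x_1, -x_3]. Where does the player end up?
(-1, -2, 1, -6)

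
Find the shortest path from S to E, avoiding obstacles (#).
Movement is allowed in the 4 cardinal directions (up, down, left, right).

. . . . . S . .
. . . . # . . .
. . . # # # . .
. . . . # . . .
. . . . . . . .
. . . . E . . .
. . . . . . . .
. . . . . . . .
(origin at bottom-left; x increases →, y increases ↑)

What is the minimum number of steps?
8
(one shortest path: (5, 7) → (6, 7) → (6, 6) → (6, 5) → (6, 4) → (5, 4) → (5, 3) → (4, 3) → (4, 2))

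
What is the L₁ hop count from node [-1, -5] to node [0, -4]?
2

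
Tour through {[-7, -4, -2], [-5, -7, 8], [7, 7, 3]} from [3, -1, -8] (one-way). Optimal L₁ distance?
65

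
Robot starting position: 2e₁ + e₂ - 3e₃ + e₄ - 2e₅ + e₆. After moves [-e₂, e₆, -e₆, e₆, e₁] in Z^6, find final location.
(3, 0, -3, 1, -2, 2)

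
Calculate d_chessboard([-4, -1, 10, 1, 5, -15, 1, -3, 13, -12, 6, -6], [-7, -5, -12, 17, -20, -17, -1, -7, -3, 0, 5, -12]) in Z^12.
25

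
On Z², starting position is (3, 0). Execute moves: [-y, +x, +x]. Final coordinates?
(5, -1)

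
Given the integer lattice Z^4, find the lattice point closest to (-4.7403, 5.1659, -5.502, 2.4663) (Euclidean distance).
(-5, 5, -6, 2)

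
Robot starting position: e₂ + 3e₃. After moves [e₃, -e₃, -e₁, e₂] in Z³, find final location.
(-1, 2, 3)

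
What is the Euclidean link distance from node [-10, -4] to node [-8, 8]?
12.1655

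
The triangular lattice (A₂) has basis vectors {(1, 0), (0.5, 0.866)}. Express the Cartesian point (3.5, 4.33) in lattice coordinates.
b₁ + 5b₂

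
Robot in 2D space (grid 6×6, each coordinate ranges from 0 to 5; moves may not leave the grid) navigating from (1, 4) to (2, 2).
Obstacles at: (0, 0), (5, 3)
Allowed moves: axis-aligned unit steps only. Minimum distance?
3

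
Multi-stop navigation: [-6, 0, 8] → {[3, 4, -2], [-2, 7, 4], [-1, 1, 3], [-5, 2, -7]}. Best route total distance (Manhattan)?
48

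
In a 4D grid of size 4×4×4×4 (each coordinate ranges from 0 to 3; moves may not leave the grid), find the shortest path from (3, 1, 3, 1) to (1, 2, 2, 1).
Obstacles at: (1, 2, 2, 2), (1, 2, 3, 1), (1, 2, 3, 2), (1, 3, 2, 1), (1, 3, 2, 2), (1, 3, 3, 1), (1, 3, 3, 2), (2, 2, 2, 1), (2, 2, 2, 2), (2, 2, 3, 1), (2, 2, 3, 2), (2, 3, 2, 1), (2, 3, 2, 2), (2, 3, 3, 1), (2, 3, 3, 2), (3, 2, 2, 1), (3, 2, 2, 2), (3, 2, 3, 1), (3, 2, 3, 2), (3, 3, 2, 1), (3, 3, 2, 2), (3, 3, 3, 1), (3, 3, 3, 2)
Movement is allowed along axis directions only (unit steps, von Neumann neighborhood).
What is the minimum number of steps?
4
(one shortest path: (3, 1, 3, 1) → (2, 1, 3, 1) → (1, 1, 3, 1) → (1, 1, 2, 1) → (1, 2, 2, 1))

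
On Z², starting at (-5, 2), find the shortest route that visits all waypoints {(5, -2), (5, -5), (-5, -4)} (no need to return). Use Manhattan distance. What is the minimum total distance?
20
(one optimal route: (-5, 2) → (-5, -4) → (5, -5) → (5, -2))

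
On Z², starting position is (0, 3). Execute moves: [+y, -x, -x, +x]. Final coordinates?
(-1, 4)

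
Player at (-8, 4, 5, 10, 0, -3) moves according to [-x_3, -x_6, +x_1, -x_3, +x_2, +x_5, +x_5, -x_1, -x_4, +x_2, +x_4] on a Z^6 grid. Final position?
(-8, 6, 3, 10, 2, -4)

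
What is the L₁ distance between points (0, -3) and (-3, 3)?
9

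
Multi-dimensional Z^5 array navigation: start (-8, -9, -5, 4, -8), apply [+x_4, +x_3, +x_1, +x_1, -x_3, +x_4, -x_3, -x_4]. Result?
(-6, -9, -6, 5, -8)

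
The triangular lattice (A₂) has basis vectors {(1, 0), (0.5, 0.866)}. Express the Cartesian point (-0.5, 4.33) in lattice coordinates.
-3b₁ + 5b₂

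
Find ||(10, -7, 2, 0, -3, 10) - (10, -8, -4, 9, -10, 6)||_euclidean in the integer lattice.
13.5277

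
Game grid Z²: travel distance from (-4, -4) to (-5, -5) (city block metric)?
2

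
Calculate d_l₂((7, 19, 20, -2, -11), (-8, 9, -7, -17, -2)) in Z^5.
36.8782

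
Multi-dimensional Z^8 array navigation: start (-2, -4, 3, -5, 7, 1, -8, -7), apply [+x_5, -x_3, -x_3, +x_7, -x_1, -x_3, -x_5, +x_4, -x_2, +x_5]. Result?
(-3, -5, 0, -4, 8, 1, -7, -7)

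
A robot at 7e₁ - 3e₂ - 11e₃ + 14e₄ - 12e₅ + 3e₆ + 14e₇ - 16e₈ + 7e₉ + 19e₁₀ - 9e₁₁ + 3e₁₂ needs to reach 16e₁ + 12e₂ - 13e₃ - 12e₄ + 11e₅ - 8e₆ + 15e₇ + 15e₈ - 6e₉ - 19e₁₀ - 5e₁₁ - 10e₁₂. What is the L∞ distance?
38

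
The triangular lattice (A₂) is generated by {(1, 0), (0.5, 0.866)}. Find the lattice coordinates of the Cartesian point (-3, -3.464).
-b₁ - 4b₂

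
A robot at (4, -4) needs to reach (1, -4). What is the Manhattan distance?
3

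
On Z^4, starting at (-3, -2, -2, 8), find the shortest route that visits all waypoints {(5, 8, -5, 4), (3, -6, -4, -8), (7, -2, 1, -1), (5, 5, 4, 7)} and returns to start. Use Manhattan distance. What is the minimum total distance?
108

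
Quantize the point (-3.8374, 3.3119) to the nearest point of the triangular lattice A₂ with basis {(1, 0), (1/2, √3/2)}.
(-4, 3.464)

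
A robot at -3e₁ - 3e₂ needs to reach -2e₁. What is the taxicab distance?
4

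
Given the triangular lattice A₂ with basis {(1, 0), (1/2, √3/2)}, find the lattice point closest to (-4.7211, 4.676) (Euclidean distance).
(-4.5, 4.33)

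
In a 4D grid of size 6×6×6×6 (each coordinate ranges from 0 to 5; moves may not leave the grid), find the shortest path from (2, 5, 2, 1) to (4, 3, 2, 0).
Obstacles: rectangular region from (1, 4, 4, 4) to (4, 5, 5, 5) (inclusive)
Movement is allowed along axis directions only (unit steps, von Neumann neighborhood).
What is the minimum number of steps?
5
(one shortest path: (2, 5, 2, 1) → (3, 5, 2, 1) → (4, 5, 2, 1) → (4, 4, 2, 1) → (4, 3, 2, 1) → (4, 3, 2, 0))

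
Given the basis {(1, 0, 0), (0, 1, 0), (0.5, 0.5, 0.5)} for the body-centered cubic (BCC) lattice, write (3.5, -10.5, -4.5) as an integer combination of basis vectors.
8b₁ - 6b₂ - 9b₃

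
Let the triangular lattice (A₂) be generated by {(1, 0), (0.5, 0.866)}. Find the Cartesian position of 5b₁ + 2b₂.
(6, 1.732)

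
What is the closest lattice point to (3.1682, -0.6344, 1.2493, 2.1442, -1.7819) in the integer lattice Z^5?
(3, -1, 1, 2, -2)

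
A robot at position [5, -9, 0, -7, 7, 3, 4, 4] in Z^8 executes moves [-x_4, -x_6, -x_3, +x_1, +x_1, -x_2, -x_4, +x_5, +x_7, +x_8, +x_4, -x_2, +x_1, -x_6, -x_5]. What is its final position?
(8, -11, -1, -8, 7, 1, 5, 5)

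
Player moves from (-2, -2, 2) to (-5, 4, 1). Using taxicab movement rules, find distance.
10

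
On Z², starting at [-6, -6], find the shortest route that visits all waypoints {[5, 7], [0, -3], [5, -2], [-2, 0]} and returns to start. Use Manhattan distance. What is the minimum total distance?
48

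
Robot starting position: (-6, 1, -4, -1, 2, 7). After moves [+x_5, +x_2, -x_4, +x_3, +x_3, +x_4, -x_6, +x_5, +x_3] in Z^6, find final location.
(-6, 2, -1, -1, 4, 6)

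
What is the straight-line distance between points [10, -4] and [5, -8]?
6.40312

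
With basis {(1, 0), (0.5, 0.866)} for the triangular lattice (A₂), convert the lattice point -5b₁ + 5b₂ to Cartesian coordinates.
(-2.5, 4.33)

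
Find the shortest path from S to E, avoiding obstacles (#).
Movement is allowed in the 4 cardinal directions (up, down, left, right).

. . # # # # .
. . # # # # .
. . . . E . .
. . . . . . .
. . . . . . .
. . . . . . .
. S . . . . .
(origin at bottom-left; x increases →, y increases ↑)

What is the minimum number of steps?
7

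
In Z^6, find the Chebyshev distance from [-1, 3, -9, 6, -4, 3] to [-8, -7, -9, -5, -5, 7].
11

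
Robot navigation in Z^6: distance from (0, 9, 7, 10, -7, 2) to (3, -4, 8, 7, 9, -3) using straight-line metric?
21.6564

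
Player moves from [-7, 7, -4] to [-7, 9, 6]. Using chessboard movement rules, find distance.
10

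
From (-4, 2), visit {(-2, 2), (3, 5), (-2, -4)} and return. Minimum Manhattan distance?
32
(one optimal route: (-4, 2) → (-2, 2) → (3, 5) → (-2, -4) → (-4, 2))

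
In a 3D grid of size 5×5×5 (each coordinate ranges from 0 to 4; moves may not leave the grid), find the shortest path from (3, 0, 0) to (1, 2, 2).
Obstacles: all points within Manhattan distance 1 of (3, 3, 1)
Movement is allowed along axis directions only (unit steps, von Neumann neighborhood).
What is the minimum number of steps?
6
(one shortest path: (3, 0, 0) → (2, 0, 0) → (1, 0, 0) → (1, 1, 0) → (1, 2, 0) → (1, 2, 1) → (1, 2, 2))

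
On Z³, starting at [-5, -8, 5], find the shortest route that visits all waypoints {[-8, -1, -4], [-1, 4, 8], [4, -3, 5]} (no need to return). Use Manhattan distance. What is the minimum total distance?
53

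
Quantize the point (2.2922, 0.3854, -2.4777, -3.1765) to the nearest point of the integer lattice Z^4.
(2, 0, -2, -3)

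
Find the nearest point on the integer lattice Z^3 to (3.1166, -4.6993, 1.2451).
(3, -5, 1)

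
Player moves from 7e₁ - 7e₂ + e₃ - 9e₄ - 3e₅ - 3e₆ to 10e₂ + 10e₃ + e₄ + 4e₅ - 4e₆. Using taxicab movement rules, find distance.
51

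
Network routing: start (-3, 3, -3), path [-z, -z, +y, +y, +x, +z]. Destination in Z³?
(-2, 5, -4)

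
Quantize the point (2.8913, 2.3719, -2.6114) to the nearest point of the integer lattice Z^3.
(3, 2, -3)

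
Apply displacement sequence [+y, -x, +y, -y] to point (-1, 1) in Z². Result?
(-2, 2)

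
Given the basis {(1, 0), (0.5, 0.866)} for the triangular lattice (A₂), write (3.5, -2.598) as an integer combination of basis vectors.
5b₁ - 3b₂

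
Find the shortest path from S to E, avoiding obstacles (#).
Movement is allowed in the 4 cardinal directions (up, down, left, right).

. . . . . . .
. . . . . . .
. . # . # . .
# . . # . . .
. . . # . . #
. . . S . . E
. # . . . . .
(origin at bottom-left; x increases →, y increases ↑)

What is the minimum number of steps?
3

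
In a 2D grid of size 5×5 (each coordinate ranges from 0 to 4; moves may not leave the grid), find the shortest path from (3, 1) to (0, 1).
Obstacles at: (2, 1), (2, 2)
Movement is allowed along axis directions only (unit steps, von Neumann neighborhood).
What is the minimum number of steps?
5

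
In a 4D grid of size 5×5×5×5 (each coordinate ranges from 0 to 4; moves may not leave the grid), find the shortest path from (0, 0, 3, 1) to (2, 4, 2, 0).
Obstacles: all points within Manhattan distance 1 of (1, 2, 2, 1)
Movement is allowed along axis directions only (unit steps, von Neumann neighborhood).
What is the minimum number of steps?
8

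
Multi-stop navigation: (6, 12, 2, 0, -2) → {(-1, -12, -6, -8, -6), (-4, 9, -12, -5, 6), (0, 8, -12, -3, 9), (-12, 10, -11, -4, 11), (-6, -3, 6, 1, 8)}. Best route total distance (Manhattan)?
157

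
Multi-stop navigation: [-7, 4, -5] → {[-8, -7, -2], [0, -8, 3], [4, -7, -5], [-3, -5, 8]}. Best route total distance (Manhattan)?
54
(one optimal route: (-7, 4, -5) → (-8, -7, -2) → (4, -7, -5) → (0, -8, 3) → (-3, -5, 8))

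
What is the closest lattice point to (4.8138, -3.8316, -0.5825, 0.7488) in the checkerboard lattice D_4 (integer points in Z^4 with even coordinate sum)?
(5, -4, 0, 1)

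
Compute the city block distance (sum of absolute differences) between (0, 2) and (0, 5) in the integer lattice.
3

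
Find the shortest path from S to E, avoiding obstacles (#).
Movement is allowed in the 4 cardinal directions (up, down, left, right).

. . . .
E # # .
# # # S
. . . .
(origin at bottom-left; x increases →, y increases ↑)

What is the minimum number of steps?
6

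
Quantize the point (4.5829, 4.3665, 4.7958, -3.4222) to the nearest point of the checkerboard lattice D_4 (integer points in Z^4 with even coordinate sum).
(5, 4, 5, -4)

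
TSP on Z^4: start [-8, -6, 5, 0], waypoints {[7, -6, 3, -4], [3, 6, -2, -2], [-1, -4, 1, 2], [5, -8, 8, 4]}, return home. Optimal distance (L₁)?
98
(one optimal route: (-8, -6, 5, 0) → (-1, -4, 1, 2) → (3, 6, -2, -2) → (7, -6, 3, -4) → (5, -8, 8, 4) → (-8, -6, 5, 0))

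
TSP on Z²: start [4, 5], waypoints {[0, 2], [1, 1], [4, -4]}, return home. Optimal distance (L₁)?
26
(one optimal route: (4, 5) → (0, 2) → (1, 1) → (4, -4) → (4, 5))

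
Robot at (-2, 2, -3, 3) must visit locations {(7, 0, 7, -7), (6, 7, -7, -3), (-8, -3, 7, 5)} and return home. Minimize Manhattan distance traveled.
102
(one optimal route: (-2, 2, -3, 3) → (6, 7, -7, -3) → (7, 0, 7, -7) → (-8, -3, 7, 5) → (-2, 2, -3, 3))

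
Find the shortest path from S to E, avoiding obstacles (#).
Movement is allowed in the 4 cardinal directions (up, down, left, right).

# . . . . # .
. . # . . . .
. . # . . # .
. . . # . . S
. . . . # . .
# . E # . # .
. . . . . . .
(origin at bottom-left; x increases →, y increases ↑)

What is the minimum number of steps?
8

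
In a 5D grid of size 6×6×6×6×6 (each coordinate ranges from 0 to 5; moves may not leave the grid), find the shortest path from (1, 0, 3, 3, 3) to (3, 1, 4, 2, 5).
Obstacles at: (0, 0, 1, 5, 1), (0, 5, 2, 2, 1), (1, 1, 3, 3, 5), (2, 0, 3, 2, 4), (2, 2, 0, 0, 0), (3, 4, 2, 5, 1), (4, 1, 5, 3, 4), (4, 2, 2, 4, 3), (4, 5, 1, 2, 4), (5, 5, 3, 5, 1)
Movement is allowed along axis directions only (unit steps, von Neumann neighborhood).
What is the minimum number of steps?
7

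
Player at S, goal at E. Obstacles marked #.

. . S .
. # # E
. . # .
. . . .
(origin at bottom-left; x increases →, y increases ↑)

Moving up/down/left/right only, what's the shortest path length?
2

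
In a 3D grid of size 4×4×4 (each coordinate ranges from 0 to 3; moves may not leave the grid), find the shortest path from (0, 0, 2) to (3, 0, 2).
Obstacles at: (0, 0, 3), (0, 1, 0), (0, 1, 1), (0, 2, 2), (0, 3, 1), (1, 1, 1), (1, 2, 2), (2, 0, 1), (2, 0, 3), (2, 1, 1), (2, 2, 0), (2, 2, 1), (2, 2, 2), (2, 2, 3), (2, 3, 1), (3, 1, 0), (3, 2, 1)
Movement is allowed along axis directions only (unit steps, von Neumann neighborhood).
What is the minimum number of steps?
3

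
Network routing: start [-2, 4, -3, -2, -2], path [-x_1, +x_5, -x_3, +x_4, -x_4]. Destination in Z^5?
(-3, 4, -4, -2, -1)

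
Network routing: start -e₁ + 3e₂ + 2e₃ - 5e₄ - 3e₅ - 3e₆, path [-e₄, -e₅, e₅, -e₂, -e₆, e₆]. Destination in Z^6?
(-1, 2, 2, -6, -3, -3)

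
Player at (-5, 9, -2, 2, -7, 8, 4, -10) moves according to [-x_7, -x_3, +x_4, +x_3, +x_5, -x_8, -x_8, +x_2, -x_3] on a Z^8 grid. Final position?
(-5, 10, -3, 3, -6, 8, 3, -12)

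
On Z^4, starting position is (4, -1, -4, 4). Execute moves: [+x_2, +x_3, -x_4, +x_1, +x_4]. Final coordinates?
(5, 0, -3, 4)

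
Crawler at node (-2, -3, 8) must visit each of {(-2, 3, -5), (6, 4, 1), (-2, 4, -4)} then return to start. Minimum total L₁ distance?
56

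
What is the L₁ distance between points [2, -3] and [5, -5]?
5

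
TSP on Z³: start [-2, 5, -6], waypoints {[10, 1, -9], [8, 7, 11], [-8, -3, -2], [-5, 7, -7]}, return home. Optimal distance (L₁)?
110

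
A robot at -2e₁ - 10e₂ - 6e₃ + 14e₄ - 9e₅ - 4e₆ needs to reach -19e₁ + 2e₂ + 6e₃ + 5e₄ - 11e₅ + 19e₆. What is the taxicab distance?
75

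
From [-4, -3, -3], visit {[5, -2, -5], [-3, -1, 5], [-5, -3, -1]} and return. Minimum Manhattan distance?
44
(one optimal route: (-4, -3, -3) → (5, -2, -5) → (-3, -1, 5) → (-5, -3, -1) → (-4, -3, -3))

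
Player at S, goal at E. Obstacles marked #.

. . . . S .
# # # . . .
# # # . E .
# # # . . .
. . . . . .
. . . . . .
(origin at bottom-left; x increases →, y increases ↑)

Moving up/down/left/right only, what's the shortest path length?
2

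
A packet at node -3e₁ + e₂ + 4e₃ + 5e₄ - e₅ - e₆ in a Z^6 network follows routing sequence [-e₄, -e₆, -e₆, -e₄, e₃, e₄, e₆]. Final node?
(-3, 1, 5, 4, -1, -2)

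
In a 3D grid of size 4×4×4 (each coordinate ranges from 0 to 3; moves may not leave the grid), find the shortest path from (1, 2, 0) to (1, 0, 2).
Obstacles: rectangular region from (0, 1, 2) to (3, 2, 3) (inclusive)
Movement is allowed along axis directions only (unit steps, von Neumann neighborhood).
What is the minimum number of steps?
4
(one shortest path: (1, 2, 0) → (1, 1, 0) → (1, 0, 0) → (1, 0, 1) → (1, 0, 2))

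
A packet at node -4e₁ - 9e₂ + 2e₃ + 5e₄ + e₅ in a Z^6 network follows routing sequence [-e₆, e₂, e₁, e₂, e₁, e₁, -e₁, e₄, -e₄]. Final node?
(-2, -7, 2, 5, 1, -1)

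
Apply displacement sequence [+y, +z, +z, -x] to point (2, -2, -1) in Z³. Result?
(1, -1, 1)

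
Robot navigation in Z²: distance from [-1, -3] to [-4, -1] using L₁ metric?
5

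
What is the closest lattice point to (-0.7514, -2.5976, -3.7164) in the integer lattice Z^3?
(-1, -3, -4)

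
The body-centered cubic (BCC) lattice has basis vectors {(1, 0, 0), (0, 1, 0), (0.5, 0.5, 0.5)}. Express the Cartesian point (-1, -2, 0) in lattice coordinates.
-b₁ - 2b₂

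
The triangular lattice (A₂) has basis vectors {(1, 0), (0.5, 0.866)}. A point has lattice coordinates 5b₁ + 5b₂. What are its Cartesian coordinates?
(7.5, 4.33)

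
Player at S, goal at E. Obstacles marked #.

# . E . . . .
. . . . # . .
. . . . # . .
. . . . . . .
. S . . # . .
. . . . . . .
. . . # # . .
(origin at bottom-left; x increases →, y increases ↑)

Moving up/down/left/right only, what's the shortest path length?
5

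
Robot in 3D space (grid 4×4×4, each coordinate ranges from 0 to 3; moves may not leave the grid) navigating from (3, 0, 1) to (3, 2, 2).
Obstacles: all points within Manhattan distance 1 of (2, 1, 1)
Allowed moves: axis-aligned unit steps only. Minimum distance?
3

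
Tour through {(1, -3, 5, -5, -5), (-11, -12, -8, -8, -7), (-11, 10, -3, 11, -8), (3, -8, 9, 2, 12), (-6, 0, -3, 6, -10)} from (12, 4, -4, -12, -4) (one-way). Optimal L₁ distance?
188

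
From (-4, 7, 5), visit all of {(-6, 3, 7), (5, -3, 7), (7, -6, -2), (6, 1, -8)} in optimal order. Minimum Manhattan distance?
53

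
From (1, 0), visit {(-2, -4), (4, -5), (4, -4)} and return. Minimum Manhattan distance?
22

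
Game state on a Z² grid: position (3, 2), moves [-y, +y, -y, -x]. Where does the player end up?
(2, 1)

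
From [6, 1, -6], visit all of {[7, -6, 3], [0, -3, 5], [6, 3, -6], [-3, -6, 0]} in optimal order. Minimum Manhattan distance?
44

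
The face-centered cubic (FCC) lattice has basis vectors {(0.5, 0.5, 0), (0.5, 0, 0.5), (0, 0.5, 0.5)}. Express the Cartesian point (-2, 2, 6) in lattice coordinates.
-6b₁ + 2b₂ + 10b₃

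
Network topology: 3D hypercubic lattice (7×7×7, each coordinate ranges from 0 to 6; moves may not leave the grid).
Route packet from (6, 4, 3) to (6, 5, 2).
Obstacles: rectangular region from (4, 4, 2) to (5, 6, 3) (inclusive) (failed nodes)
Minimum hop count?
2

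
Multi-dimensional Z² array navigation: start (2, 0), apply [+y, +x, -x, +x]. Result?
(3, 1)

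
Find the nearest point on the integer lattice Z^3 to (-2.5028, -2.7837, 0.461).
(-3, -3, 0)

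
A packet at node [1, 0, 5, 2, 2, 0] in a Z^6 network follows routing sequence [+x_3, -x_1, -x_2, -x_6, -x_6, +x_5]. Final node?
(0, -1, 6, 2, 3, -2)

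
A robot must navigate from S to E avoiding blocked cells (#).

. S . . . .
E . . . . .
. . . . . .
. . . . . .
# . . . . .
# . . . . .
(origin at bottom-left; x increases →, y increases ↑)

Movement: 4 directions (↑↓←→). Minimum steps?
2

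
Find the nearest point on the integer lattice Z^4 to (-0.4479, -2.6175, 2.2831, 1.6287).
(0, -3, 2, 2)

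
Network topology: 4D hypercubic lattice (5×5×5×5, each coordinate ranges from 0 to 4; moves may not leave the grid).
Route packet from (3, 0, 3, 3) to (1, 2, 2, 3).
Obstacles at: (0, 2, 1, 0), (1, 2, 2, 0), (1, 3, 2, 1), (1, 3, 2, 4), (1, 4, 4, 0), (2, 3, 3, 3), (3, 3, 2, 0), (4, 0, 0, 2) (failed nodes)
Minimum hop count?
5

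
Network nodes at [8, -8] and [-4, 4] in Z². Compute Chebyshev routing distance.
12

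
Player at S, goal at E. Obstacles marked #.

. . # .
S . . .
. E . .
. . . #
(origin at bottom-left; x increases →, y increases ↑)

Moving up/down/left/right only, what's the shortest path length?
2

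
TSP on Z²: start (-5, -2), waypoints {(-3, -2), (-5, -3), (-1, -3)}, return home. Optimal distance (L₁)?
10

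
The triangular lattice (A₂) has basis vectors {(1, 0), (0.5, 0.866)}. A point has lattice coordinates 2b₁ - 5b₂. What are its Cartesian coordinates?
(-0.5, -4.33)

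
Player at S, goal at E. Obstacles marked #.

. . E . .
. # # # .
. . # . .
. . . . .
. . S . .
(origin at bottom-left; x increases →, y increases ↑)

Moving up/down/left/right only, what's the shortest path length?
8
(one shortest path: (2, 0) → (1, 0) → (0, 0) → (0, 1) → (0, 2) → (0, 3) → (0, 4) → (1, 4) → (2, 4))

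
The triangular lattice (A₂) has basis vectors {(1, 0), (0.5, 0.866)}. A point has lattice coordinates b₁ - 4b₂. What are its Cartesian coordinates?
(-1, -3.464)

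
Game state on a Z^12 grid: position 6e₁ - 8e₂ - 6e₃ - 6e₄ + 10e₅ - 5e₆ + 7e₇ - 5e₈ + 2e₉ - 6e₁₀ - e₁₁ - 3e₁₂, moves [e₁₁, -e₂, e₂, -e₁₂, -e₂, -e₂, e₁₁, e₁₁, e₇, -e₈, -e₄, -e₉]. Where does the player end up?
(6, -10, -6, -7, 10, -5, 8, -6, 1, -6, 2, -4)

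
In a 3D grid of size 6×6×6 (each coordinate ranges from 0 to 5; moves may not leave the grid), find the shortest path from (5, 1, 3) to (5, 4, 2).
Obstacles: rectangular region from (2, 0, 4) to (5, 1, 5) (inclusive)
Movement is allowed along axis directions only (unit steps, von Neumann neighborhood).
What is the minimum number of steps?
4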